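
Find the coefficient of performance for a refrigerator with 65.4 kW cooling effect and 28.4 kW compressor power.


COP = Q_evap / W
COP = 65.4 / 28.4
COP = 2.303

2.303


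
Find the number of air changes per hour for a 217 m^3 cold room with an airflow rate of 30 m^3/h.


ACH = flow / volume
ACH = 30 / 217
ACH = 0.138

0.138


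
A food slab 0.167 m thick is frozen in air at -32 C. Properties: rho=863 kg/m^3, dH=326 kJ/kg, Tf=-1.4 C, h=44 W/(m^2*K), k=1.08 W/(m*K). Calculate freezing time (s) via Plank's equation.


dT = -1.4 - (-32) = 30.6 K
term1 = a/(2h) = 0.167/(2*44) = 0.001897727273
term2 = a^2/(8k) = 0.167^2/(8*1.08) = 0.003227893519
t = rho*dH*1000/dT * (term1 + term2)
t = 863*326*1000/30.6 * (0.001897727273 + 0.003227893519)
t = 47125 s

47125


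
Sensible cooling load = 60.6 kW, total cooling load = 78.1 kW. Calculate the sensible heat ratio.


SHR = Q_sensible / Q_total
SHR = 60.6 / 78.1
SHR = 0.776

0.776


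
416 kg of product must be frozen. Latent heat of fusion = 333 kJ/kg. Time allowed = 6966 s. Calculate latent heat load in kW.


Q_lat = m * h_fg / t
Q_lat = 416 * 333 / 6966
Q_lat = 19.89 kW

19.89


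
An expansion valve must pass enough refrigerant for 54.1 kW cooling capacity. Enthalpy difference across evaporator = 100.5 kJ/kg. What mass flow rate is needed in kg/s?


m_dot = Q / dh
m_dot = 54.1 / 100.5
m_dot = 0.5383 kg/s

0.5383


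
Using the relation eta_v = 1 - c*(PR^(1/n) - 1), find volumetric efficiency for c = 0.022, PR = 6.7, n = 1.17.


PR^(1/n) = 6.7^(1/1.17) = 5.08214252
eta_v = 1 - 0.022 * (5.08214252 - 1)
eta_v = 0.9102

0.9102


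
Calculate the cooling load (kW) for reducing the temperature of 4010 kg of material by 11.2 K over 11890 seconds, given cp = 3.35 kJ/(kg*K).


Q = m * cp * dT / t
Q = 4010 * 3.35 * 11.2 / 11890
Q = 12.654 kW

12.654


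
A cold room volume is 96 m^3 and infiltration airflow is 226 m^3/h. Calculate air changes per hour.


ACH = flow / volume
ACH = 226 / 96
ACH = 2.354

2.354


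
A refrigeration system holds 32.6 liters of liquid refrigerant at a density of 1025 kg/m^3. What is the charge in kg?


Charge = V * rho / 1000
Charge = 32.6 * 1025 / 1000
Charge = 33.42 kg

33.42


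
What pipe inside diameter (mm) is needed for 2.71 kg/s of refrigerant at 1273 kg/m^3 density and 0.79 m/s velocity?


A = m_dot / (rho * v) = 2.71 / (1273 * 0.79) = 0.002694720932 m^2
d = sqrt(4*A/pi) * 1000
d = 58.6 mm

58.6


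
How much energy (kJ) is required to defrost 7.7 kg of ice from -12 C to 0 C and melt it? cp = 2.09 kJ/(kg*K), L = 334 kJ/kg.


Sensible heat = cp * dT = 2.09 * 12 = 25.08 kJ/kg
Total per kg = 25.08 + 334 = 359.08 kJ/kg
Q = m * total = 7.7 * 359.08
Q = 2764.9 kJ

2764.9


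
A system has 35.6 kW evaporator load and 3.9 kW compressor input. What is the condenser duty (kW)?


Q_cond = Q_evap + W
Q_cond = 35.6 + 3.9
Q_cond = 39.5 kW

39.5


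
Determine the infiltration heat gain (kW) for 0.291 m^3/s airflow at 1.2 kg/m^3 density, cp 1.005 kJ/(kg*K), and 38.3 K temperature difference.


Q = V_dot * rho * cp * dT
Q = 0.291 * 1.2 * 1.005 * 38.3
Q = 13.441 kW

13.441


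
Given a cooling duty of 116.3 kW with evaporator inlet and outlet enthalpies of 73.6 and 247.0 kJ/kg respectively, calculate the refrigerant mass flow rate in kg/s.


dh = 247.0 - 73.6 = 173.4 kJ/kg
m_dot = Q / dh = 116.3 / 173.4 = 0.6707 kg/s

0.6707


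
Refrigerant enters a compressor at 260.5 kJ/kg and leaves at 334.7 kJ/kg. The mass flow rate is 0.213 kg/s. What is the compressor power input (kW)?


dh = 334.7 - 260.5 = 74.2 kJ/kg
W = m_dot * dh = 0.213 * 74.2 = 15.8 kW

15.8


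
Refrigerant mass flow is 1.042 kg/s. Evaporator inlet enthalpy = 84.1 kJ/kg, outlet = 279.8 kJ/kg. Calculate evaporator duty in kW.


dh = 279.8 - 84.1 = 195.7 kJ/kg
Q_evap = m_dot * dh = 1.042 * 195.7
Q_evap = 203.92 kW

203.92


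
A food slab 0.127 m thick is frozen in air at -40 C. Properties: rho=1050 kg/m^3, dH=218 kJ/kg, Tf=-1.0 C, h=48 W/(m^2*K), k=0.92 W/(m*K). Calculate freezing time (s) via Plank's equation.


dT = -1.0 - (-40) = 39.0 K
term1 = a/(2h) = 0.127/(2*48) = 0.001322916667
term2 = a^2/(8k) = 0.127^2/(8*0.92) = 0.002191440217
t = rho*dH*1000/dT * (term1 + term2)
t = 1050*218*1000/39.0 * (0.001322916667 + 0.002191440217)
t = 20627 s

20627


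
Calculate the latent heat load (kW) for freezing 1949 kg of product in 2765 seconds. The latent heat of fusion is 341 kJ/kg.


Q_lat = m * h_fg / t
Q_lat = 1949 * 341 / 2765
Q_lat = 240.36 kW

240.36


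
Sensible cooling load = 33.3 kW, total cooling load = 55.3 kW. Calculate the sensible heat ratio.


SHR = Q_sensible / Q_total
SHR = 33.3 / 55.3
SHR = 0.602

0.602


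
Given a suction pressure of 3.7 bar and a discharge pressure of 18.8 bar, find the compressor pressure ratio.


PR = P_high / P_low
PR = 18.8 / 3.7
PR = 5.081

5.081


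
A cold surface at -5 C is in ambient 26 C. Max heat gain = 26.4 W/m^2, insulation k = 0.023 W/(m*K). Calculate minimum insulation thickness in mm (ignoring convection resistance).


dT = 26 - (-5) = 31 K
thickness = k * dT / q_max * 1000
thickness = 0.023 * 31 / 26.4 * 1000
thickness = 27.0 mm

27.0


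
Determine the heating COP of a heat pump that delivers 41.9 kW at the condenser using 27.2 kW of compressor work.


COP_hp = Q_cond / W
COP_hp = 41.9 / 27.2
COP_hp = 1.54

1.54


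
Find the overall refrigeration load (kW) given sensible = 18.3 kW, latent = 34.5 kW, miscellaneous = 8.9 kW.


Q_total = Q_s + Q_l + Q_misc
Q_total = 18.3 + 34.5 + 8.9
Q_total = 61.7 kW

61.7


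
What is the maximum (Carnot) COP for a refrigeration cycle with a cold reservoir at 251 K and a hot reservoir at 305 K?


dT = 305 - 251 = 54 K
COP_carnot = T_cold / dT = 251 / 54
COP_carnot = 4.648

4.648


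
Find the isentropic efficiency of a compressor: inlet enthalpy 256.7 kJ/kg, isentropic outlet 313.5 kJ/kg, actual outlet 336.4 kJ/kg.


dh_ideal = 313.5 - 256.7 = 56.8 kJ/kg
dh_actual = 336.4 - 256.7 = 79.7 kJ/kg
eta_s = dh_ideal / dh_actual = 56.8 / 79.7
eta_s = 0.7127

0.7127


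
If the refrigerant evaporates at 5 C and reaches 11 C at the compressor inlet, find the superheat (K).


Superheat = T_suction - T_evap
Superheat = 11 - (5)
Superheat = 6 K

6


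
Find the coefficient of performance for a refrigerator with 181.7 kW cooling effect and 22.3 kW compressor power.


COP = Q_evap / W
COP = 181.7 / 22.3
COP = 8.148

8.148


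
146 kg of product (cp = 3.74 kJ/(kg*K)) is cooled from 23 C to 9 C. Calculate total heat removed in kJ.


dT = 23 - (9) = 14 K
Q = m * cp * dT = 146 * 3.74 * 14
Q = 7645 kJ

7645


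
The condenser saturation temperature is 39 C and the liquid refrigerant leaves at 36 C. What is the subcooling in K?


Subcooling = T_cond - T_liquid
Subcooling = 39 - 36
Subcooling = 3 K

3


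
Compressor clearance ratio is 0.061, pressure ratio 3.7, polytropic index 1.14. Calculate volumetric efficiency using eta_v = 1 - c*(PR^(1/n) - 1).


PR^(1/n) = 3.7^(1/1.14) = 3.15081254
eta_v = 1 - 0.061 * (3.15081254 - 1)
eta_v = 0.8688

0.8688


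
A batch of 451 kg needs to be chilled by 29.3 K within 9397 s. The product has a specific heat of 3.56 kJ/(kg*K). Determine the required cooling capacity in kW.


Q = m * cp * dT / t
Q = 451 * 3.56 * 29.3 / 9397
Q = 5.006 kW

5.006


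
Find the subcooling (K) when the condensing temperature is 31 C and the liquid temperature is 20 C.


Subcooling = T_cond - T_liquid
Subcooling = 31 - 20
Subcooling = 11 K

11


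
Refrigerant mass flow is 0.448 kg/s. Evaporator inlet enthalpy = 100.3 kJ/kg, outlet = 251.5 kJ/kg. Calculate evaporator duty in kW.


dh = 251.5 - 100.3 = 151.2 kJ/kg
Q_evap = m_dot * dh = 0.448 * 151.2
Q_evap = 67.74 kW

67.74


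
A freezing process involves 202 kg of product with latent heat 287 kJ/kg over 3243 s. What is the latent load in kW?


Q_lat = m * h_fg / t
Q_lat = 202 * 287 / 3243
Q_lat = 17.88 kW

17.88


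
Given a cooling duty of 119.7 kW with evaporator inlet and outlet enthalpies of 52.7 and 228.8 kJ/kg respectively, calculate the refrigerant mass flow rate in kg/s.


dh = 228.8 - 52.7 = 176.1 kJ/kg
m_dot = Q / dh = 119.7 / 176.1 = 0.6797 kg/s

0.6797


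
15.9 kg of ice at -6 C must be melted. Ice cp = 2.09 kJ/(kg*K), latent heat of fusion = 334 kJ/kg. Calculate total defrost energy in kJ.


Sensible heat = cp * dT = 2.09 * 6 = 12.54 kJ/kg
Total per kg = 12.54 + 334 = 346.54 kJ/kg
Q = m * total = 15.9 * 346.54
Q = 5510.0 kJ

5510.0


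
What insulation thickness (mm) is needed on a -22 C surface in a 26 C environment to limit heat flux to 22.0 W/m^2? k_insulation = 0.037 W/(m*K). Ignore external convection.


dT = 26 - (-22) = 48 K
thickness = k * dT / q_max * 1000
thickness = 0.037 * 48 / 22.0 * 1000
thickness = 80.7 mm

80.7


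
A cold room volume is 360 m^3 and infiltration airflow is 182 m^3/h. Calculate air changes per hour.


ACH = flow / volume
ACH = 182 / 360
ACH = 0.506

0.506


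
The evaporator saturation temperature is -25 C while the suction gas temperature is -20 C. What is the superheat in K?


Superheat = T_suction - T_evap
Superheat = -20 - (-25)
Superheat = 5 K

5


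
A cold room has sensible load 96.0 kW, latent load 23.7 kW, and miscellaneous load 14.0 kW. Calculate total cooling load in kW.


Q_total = Q_s + Q_l + Q_misc
Q_total = 96.0 + 23.7 + 14.0
Q_total = 133.7 kW

133.7


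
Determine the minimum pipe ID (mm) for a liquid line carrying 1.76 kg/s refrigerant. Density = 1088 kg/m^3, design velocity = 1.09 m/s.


A = m_dot / (rho * v) = 1.76 / (1088 * 1.09) = 0.00148407987 m^2
d = sqrt(4*A/pi) * 1000
d = 43.5 mm

43.5


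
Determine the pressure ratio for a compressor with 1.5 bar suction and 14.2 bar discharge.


PR = P_high / P_low
PR = 14.2 / 1.5
PR = 9.467

9.467


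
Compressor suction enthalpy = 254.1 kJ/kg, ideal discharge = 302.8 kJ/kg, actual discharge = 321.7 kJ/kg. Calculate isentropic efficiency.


dh_ideal = 302.8 - 254.1 = 48.7 kJ/kg
dh_actual = 321.7 - 254.1 = 67.6 kJ/kg
eta_s = dh_ideal / dh_actual = 48.7 / 67.6
eta_s = 0.7204

0.7204


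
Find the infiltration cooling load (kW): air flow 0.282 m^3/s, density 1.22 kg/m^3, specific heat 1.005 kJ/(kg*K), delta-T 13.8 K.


Q = V_dot * rho * cp * dT
Q = 0.282 * 1.22 * 1.005 * 13.8
Q = 4.771 kW

4.771


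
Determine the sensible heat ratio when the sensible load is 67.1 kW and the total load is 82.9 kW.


SHR = Q_sensible / Q_total
SHR = 67.1 / 82.9
SHR = 0.809

0.809


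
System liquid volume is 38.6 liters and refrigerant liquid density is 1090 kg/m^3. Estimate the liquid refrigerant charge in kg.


Charge = V * rho / 1000
Charge = 38.6 * 1090 / 1000
Charge = 42.07 kg

42.07


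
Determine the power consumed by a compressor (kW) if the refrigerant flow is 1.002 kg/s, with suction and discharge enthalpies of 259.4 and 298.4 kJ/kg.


dh = 298.4 - 259.4 = 39.0 kJ/kg
W = m_dot * dh = 1.002 * 39.0 = 39.08 kW

39.08


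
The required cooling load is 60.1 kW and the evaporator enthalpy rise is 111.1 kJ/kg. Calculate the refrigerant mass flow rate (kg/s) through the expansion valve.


m_dot = Q / dh
m_dot = 60.1 / 111.1
m_dot = 0.541 kg/s

0.541


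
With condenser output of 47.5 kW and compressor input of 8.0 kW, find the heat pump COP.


COP_hp = Q_cond / W
COP_hp = 47.5 / 8.0
COP_hp = 5.938

5.938


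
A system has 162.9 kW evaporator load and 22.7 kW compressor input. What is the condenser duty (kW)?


Q_cond = Q_evap + W
Q_cond = 162.9 + 22.7
Q_cond = 185.6 kW

185.6


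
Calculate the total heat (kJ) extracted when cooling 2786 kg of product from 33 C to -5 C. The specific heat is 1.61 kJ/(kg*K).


dT = 33 - (-5) = 38 K
Q = m * cp * dT = 2786 * 1.61 * 38
Q = 170447 kJ

170447


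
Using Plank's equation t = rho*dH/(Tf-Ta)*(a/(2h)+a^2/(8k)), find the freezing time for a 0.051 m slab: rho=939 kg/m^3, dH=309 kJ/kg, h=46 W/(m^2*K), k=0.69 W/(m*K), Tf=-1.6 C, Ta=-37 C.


dT = -1.6 - (-37) = 35.4 K
term1 = a/(2h) = 0.051/(2*46) = 0.0005543478261
term2 = a^2/(8k) = 0.051^2/(8*0.69) = 0.0004711956522
t = rho*dH*1000/dT * (term1 + term2)
t = 939*309*1000/35.4 * (0.0005543478261 + 0.0004711956522)
t = 8406 s

8406


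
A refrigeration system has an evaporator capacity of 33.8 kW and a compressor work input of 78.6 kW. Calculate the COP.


COP = Q_evap / W
COP = 33.8 / 78.6
COP = 0.43

0.43


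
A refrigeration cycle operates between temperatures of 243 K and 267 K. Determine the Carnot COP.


dT = 267 - 243 = 24 K
COP_carnot = T_cold / dT = 243 / 24
COP_carnot = 10.125

10.125


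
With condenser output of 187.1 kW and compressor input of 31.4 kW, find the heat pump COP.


COP_hp = Q_cond / W
COP_hp = 187.1 / 31.4
COP_hp = 5.959

5.959


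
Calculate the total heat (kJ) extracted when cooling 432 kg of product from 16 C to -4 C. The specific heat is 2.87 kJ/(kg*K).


dT = 16 - (-4) = 20 K
Q = m * cp * dT = 432 * 2.87 * 20
Q = 24797 kJ

24797


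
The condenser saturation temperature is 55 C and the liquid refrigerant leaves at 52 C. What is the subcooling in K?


Subcooling = T_cond - T_liquid
Subcooling = 55 - 52
Subcooling = 3 K

3


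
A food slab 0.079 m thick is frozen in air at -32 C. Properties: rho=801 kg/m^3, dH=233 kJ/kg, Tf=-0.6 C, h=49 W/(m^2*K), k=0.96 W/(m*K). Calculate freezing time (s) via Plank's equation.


dT = -0.6 - (-32) = 31.4 K
term1 = a/(2h) = 0.079/(2*49) = 0.000806122449
term2 = a^2/(8k) = 0.079^2/(8*0.96) = 0.0008126302083
t = rho*dH*1000/dT * (term1 + term2)
t = 801*233*1000/31.4 * (0.000806122449 + 0.0008126302083)
t = 9621 s

9621


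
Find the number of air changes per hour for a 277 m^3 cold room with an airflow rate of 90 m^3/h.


ACH = flow / volume
ACH = 90 / 277
ACH = 0.325

0.325


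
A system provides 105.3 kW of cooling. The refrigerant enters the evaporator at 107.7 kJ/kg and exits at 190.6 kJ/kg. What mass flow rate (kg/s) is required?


dh = 190.6 - 107.7 = 82.9 kJ/kg
m_dot = Q / dh = 105.3 / 82.9 = 1.2702 kg/s

1.2702


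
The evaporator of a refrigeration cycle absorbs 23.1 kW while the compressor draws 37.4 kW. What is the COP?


COP = Q_evap / W
COP = 23.1 / 37.4
COP = 0.618

0.618


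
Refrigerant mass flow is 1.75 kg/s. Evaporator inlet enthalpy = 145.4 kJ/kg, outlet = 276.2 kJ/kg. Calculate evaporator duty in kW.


dh = 276.2 - 145.4 = 130.8 kJ/kg
Q_evap = m_dot * dh = 1.75 * 130.8
Q_evap = 228.9 kW

228.9


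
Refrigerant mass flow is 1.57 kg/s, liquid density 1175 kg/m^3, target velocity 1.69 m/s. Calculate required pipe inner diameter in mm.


A = m_dot / (rho * v) = 1.57 / (1175 * 1.69) = 0.000790633262 m^2
d = sqrt(4*A/pi) * 1000
d = 31.7 mm

31.7


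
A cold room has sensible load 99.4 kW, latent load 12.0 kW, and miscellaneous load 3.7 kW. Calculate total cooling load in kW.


Q_total = Q_s + Q_l + Q_misc
Q_total = 99.4 + 12.0 + 3.7
Q_total = 115.1 kW

115.1


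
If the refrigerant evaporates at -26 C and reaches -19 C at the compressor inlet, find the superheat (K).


Superheat = T_suction - T_evap
Superheat = -19 - (-26)
Superheat = 7 K

7


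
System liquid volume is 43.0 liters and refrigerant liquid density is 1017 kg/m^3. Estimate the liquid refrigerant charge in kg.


Charge = V * rho / 1000
Charge = 43.0 * 1017 / 1000
Charge = 43.73 kg

43.73


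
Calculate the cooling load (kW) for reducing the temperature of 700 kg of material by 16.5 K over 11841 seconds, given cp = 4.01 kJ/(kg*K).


Q = m * cp * dT / t
Q = 700 * 4.01 * 16.5 / 11841
Q = 3.911 kW

3.911


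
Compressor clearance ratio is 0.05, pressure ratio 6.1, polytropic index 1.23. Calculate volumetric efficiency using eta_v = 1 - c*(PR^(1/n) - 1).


PR^(1/n) = 6.1^(1/1.23) = 4.34990268
eta_v = 1 - 0.05 * (4.34990268 - 1)
eta_v = 0.8325

0.8325


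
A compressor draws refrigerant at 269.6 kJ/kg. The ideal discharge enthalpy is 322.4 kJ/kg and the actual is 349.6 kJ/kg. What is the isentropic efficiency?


dh_ideal = 322.4 - 269.6 = 52.8 kJ/kg
dh_actual = 349.6 - 269.6 = 80.0 kJ/kg
eta_s = dh_ideal / dh_actual = 52.8 / 80.0
eta_s = 0.66

0.66


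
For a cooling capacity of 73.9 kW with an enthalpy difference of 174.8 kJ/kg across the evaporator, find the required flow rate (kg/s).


m_dot = Q / dh
m_dot = 73.9 / 174.8
m_dot = 0.4228 kg/s

0.4228


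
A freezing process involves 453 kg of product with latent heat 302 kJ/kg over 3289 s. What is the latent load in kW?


Q_lat = m * h_fg / t
Q_lat = 453 * 302 / 3289
Q_lat = 41.6 kW

41.6


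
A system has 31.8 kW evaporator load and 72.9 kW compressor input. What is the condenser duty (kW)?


Q_cond = Q_evap + W
Q_cond = 31.8 + 72.9
Q_cond = 104.7 kW

104.7


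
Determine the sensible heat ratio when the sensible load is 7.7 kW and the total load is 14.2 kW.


SHR = Q_sensible / Q_total
SHR = 7.7 / 14.2
SHR = 0.542

0.542


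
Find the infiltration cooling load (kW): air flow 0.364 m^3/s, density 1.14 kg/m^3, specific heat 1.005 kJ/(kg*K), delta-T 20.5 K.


Q = V_dot * rho * cp * dT
Q = 0.364 * 1.14 * 1.005 * 20.5
Q = 8.549 kW

8.549


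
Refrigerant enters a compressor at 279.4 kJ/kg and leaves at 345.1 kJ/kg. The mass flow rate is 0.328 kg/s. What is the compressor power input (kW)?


dh = 345.1 - 279.4 = 65.7 kJ/kg
W = m_dot * dh = 0.328 * 65.7 = 21.55 kW

21.55


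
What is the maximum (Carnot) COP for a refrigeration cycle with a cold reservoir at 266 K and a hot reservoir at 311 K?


dT = 311 - 266 = 45 K
COP_carnot = T_cold / dT = 266 / 45
COP_carnot = 5.911

5.911


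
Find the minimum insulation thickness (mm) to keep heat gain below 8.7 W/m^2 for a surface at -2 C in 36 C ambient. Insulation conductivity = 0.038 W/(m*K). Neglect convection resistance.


dT = 36 - (-2) = 38 K
thickness = k * dT / q_max * 1000
thickness = 0.038 * 38 / 8.7 * 1000
thickness = 166.0 mm

166.0


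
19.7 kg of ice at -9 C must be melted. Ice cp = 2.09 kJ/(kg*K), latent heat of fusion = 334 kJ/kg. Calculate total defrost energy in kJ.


Sensible heat = cp * dT = 2.09 * 9 = 18.81 kJ/kg
Total per kg = 18.81 + 334 = 352.81 kJ/kg
Q = m * total = 19.7 * 352.81
Q = 6950.4 kJ

6950.4


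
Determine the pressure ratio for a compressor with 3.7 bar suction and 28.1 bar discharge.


PR = P_high / P_low
PR = 28.1 / 3.7
PR = 7.595

7.595


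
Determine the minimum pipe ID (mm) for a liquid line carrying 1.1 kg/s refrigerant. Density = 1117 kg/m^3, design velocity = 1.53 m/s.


A = m_dot / (rho * v) = 1.1 / (1117 * 1.53) = 0.0006436474918 m^2
d = sqrt(4*A/pi) * 1000
d = 28.6 mm

28.6


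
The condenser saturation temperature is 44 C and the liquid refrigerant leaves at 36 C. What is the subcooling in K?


Subcooling = T_cond - T_liquid
Subcooling = 44 - 36
Subcooling = 8 K

8


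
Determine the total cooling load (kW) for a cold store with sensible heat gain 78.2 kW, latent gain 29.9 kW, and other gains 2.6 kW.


Q_total = Q_s + Q_l + Q_misc
Q_total = 78.2 + 29.9 + 2.6
Q_total = 110.7 kW

110.7


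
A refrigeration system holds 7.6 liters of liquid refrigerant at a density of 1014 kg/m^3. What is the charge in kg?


Charge = V * rho / 1000
Charge = 7.6 * 1014 / 1000
Charge = 7.71 kg

7.71


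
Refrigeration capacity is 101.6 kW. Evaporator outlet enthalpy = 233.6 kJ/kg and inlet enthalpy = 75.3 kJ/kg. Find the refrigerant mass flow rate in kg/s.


dh = 233.6 - 75.3 = 158.3 kJ/kg
m_dot = Q / dh = 101.6 / 158.3 = 0.6418 kg/s

0.6418


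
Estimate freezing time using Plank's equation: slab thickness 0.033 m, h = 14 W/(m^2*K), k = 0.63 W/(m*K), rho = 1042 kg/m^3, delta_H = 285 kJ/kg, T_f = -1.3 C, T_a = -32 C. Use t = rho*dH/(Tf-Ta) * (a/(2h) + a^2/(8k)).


dT = -1.3 - (-32) = 30.7 K
term1 = a/(2h) = 0.033/(2*14) = 0.001178571429
term2 = a^2/(8k) = 0.033^2/(8*0.63) = 0.0002160714286
t = rho*dH*1000/dT * (term1 + term2)
t = 1042*285*1000/30.7 * (0.001178571429 + 0.0002160714286)
t = 13491 s

13491


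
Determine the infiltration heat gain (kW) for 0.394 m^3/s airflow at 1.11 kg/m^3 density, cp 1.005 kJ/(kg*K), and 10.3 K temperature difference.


Q = V_dot * rho * cp * dT
Q = 0.394 * 1.11 * 1.005 * 10.3
Q = 4.527 kW

4.527


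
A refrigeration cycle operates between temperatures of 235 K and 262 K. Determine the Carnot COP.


dT = 262 - 235 = 27 K
COP_carnot = T_cold / dT = 235 / 27
COP_carnot = 8.704

8.704


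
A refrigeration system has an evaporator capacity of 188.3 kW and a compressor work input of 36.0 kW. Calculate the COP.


COP = Q_evap / W
COP = 188.3 / 36.0
COP = 5.231

5.231


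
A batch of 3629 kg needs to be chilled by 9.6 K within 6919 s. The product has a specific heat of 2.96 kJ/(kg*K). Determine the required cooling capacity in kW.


Q = m * cp * dT / t
Q = 3629 * 2.96 * 9.6 / 6919
Q = 14.904 kW

14.904


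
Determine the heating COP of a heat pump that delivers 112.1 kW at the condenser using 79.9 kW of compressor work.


COP_hp = Q_cond / W
COP_hp = 112.1 / 79.9
COP_hp = 1.403

1.403


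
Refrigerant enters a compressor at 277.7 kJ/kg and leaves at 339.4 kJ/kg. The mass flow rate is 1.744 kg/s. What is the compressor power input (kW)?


dh = 339.4 - 277.7 = 61.7 kJ/kg
W = m_dot * dh = 1.744 * 61.7 = 107.6 kW

107.6


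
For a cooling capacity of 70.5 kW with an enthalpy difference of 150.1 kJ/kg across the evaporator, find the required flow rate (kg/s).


m_dot = Q / dh
m_dot = 70.5 / 150.1
m_dot = 0.4697 kg/s

0.4697


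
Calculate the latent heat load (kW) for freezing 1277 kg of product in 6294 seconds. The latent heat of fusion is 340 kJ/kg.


Q_lat = m * h_fg / t
Q_lat = 1277 * 340 / 6294
Q_lat = 68.98 kW

68.98


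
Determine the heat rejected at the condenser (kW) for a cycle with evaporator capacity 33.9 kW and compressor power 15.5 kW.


Q_cond = Q_evap + W
Q_cond = 33.9 + 15.5
Q_cond = 49.4 kW

49.4


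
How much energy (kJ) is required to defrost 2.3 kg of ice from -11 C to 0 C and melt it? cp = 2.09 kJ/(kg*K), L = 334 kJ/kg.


Sensible heat = cp * dT = 2.09 * 11 = 22.99 kJ/kg
Total per kg = 22.99 + 334 = 356.99 kJ/kg
Q = m * total = 2.3 * 356.99
Q = 821.1 kJ

821.1


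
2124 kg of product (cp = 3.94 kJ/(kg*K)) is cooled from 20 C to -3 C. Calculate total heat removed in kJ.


dT = 20 - (-3) = 23 K
Q = m * cp * dT = 2124 * 3.94 * 23
Q = 192477 kJ

192477


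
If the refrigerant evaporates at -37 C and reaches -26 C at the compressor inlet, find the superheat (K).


Superheat = T_suction - T_evap
Superheat = -26 - (-37)
Superheat = 11 K

11


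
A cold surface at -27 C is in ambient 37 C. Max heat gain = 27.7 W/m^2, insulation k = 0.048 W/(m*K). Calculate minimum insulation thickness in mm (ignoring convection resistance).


dT = 37 - (-27) = 64 K
thickness = k * dT / q_max * 1000
thickness = 0.048 * 64 / 27.7 * 1000
thickness = 110.9 mm

110.9


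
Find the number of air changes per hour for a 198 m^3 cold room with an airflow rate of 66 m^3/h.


ACH = flow / volume
ACH = 66 / 198
ACH = 0.333

0.333


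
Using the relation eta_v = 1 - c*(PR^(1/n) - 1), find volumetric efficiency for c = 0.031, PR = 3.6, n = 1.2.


PR^(1/n) = 3.6^(1/1.2) = 2.90793984
eta_v = 1 - 0.031 * (2.90793984 - 1)
eta_v = 0.9409

0.9409


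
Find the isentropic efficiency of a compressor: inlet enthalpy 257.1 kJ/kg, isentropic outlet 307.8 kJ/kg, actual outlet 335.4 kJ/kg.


dh_ideal = 307.8 - 257.1 = 50.7 kJ/kg
dh_actual = 335.4 - 257.1 = 78.3 kJ/kg
eta_s = dh_ideal / dh_actual = 50.7 / 78.3
eta_s = 0.6475

0.6475


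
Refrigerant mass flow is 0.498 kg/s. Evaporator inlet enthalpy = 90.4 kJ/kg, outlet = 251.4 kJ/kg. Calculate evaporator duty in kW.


dh = 251.4 - 90.4 = 161.0 kJ/kg
Q_evap = m_dot * dh = 0.498 * 161.0
Q_evap = 80.18 kW

80.18


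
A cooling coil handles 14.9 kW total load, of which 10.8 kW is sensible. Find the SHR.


SHR = Q_sensible / Q_total
SHR = 10.8 / 14.9
SHR = 0.725

0.725


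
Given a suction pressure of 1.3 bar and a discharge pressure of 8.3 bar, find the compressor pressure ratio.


PR = P_high / P_low
PR = 8.3 / 1.3
PR = 6.385

6.385


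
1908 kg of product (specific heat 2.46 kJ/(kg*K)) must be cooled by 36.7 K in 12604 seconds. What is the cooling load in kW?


Q = m * cp * dT / t
Q = 1908 * 2.46 * 36.7 / 12604
Q = 13.667 kW

13.667


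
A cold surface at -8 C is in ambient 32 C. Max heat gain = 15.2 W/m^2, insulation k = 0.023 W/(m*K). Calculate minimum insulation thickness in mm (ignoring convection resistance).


dT = 32 - (-8) = 40 K
thickness = k * dT / q_max * 1000
thickness = 0.023 * 40 / 15.2 * 1000
thickness = 60.5 mm

60.5


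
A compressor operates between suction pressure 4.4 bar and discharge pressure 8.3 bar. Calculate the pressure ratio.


PR = P_high / P_low
PR = 8.3 / 4.4
PR = 1.886

1.886


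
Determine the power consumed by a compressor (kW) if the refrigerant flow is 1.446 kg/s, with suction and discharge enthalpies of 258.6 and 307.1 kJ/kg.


dh = 307.1 - 258.6 = 48.5 kJ/kg
W = m_dot * dh = 1.446 * 48.5 = 70.13 kW

70.13


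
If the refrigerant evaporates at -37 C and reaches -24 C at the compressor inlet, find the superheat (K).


Superheat = T_suction - T_evap
Superheat = -24 - (-37)
Superheat = 13 K

13


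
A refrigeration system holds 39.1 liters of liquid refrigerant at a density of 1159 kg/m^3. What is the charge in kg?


Charge = V * rho / 1000
Charge = 39.1 * 1159 / 1000
Charge = 45.32 kg

45.32


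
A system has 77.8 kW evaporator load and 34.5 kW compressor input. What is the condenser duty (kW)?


Q_cond = Q_evap + W
Q_cond = 77.8 + 34.5
Q_cond = 112.3 kW

112.3


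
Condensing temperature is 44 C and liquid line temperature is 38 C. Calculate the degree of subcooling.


Subcooling = T_cond - T_liquid
Subcooling = 44 - 38
Subcooling = 6 K

6


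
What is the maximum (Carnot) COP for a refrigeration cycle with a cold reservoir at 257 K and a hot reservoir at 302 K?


dT = 302 - 257 = 45 K
COP_carnot = T_cold / dT = 257 / 45
COP_carnot = 5.711

5.711


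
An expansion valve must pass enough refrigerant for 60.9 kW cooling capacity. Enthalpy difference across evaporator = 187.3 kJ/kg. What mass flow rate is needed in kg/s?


m_dot = Q / dh
m_dot = 60.9 / 187.3
m_dot = 0.3251 kg/s

0.3251


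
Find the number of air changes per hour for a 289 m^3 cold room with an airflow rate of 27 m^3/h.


ACH = flow / volume
ACH = 27 / 289
ACH = 0.093

0.093


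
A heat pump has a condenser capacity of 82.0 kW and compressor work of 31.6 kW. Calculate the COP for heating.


COP_hp = Q_cond / W
COP_hp = 82.0 / 31.6
COP_hp = 2.595

2.595


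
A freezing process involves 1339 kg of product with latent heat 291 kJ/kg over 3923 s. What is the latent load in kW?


Q_lat = m * h_fg / t
Q_lat = 1339 * 291 / 3923
Q_lat = 99.32 kW

99.32


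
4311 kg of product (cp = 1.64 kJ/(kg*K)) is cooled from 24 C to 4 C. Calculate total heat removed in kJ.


dT = 24 - (4) = 20 K
Q = m * cp * dT = 4311 * 1.64 * 20
Q = 141401 kJ

141401


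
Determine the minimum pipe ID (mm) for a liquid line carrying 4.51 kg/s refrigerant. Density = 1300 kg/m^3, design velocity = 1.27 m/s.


A = m_dot / (rho * v) = 4.51 / (1300 * 1.27) = 0.002731677771 m^2
d = sqrt(4*A/pi) * 1000
d = 59.0 mm

59.0


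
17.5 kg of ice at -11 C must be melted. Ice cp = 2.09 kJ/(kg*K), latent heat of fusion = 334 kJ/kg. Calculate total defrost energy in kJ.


Sensible heat = cp * dT = 2.09 * 11 = 22.99 kJ/kg
Total per kg = 22.99 + 334 = 356.99 kJ/kg
Q = m * total = 17.5 * 356.99
Q = 6247.3 kJ

6247.3


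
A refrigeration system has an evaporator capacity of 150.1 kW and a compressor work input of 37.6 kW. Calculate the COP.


COP = Q_evap / W
COP = 150.1 / 37.6
COP = 3.992

3.992


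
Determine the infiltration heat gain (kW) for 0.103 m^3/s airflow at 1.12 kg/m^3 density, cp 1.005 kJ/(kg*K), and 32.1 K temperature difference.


Q = V_dot * rho * cp * dT
Q = 0.103 * 1.12 * 1.005 * 32.1
Q = 3.722 kW

3.722


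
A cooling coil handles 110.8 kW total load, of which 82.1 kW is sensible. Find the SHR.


SHR = Q_sensible / Q_total
SHR = 82.1 / 110.8
SHR = 0.741

0.741


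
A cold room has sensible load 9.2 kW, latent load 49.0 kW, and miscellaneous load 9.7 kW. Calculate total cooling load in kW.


Q_total = Q_s + Q_l + Q_misc
Q_total = 9.2 + 49.0 + 9.7
Q_total = 67.9 kW

67.9


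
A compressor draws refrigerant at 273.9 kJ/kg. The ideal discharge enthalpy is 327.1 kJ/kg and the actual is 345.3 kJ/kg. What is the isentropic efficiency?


dh_ideal = 327.1 - 273.9 = 53.2 kJ/kg
dh_actual = 345.3 - 273.9 = 71.4 kJ/kg
eta_s = dh_ideal / dh_actual = 53.2 / 71.4
eta_s = 0.7451

0.7451


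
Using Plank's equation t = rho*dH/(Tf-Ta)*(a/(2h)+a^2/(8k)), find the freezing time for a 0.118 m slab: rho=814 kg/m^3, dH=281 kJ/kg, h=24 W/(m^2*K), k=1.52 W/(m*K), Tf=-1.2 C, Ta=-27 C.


dT = -1.2 - (-27) = 25.8 K
term1 = a/(2h) = 0.118/(2*24) = 0.002458333333
term2 = a^2/(8k) = 0.118^2/(8*1.52) = 0.001145065789
t = rho*dH*1000/dT * (term1 + term2)
t = 814*281*1000/25.8 * (0.002458333333 + 0.001145065789)
t = 31947 s

31947


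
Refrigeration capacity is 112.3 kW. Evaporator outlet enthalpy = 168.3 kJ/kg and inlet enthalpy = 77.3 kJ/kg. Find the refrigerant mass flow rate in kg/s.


dh = 168.3 - 77.3 = 91.0 kJ/kg
m_dot = Q / dh = 112.3 / 91.0 = 1.2341 kg/s

1.2341


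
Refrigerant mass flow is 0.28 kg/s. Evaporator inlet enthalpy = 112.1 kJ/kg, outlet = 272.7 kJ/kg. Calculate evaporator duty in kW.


dh = 272.7 - 112.1 = 160.6 kJ/kg
Q_evap = m_dot * dh = 0.28 * 160.6
Q_evap = 44.97 kW

44.97


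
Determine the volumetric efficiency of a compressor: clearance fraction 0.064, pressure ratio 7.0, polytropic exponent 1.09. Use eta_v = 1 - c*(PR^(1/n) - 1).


PR^(1/n) = 7.0^(1/1.09) = 5.96100248
eta_v = 1 - 0.064 * (5.96100248 - 1)
eta_v = 0.6825

0.6825


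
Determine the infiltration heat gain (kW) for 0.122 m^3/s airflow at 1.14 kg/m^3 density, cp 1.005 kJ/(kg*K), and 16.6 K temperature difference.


Q = V_dot * rho * cp * dT
Q = 0.122 * 1.14 * 1.005 * 16.6
Q = 2.32 kW

2.32


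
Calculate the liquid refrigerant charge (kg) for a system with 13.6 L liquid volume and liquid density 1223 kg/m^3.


Charge = V * rho / 1000
Charge = 13.6 * 1223 / 1000
Charge = 16.63 kg

16.63


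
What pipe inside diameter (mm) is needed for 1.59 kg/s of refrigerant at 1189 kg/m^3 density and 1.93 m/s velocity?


A = m_dot / (rho * v) = 1.59 / (1189 * 1.93) = 0.0006928798965 m^2
d = sqrt(4*A/pi) * 1000
d = 29.7 mm

29.7


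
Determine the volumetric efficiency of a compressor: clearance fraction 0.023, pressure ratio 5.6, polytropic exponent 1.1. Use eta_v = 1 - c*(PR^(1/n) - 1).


PR^(1/n) = 5.6^(1/1.1) = 4.78818513
eta_v = 1 - 0.023 * (4.78818513 - 1)
eta_v = 0.9129

0.9129


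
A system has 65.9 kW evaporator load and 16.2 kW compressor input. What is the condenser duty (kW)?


Q_cond = Q_evap + W
Q_cond = 65.9 + 16.2
Q_cond = 82.1 kW

82.1


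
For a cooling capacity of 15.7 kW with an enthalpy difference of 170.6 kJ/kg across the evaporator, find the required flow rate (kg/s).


m_dot = Q / dh
m_dot = 15.7 / 170.6
m_dot = 0.092 kg/s

0.092


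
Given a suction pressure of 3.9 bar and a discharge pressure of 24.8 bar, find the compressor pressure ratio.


PR = P_high / P_low
PR = 24.8 / 3.9
PR = 6.359

6.359


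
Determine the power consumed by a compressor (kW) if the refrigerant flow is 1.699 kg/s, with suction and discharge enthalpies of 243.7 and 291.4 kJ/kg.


dh = 291.4 - 243.7 = 47.7 kJ/kg
W = m_dot * dh = 1.699 * 47.7 = 81.04 kW

81.04


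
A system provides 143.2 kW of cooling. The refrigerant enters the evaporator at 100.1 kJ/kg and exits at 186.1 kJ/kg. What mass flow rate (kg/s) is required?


dh = 186.1 - 100.1 = 86.0 kJ/kg
m_dot = Q / dh = 143.2 / 86.0 = 1.6651 kg/s

1.6651


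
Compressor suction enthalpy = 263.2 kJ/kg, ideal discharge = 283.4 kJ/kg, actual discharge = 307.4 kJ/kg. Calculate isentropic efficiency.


dh_ideal = 283.4 - 263.2 = 20.2 kJ/kg
dh_actual = 307.4 - 263.2 = 44.2 kJ/kg
eta_s = dh_ideal / dh_actual = 20.2 / 44.2
eta_s = 0.457

0.457


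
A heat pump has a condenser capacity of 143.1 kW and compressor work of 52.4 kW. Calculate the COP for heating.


COP_hp = Q_cond / W
COP_hp = 143.1 / 52.4
COP_hp = 2.731

2.731


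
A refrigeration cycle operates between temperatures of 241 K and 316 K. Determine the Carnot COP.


dT = 316 - 241 = 75 K
COP_carnot = T_cold / dT = 241 / 75
COP_carnot = 3.213

3.213


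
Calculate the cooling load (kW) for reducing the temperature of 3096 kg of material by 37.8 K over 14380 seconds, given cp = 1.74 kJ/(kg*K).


Q = m * cp * dT / t
Q = 3096 * 1.74 * 37.8 / 14380
Q = 14.161 kW

14.161


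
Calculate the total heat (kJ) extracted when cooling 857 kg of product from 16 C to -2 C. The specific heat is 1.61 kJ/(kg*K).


dT = 16 - (-2) = 18 K
Q = m * cp * dT = 857 * 1.61 * 18
Q = 24836 kJ

24836


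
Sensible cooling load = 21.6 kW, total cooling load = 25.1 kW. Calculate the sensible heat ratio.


SHR = Q_sensible / Q_total
SHR = 21.6 / 25.1
SHR = 0.861

0.861


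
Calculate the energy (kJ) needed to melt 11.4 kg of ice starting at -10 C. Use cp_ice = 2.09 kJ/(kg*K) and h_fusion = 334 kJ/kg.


Sensible heat = cp * dT = 2.09 * 10 = 20.9 kJ/kg
Total per kg = 20.9 + 334 = 354.9 kJ/kg
Q = m * total = 11.4 * 354.9
Q = 4045.9 kJ

4045.9


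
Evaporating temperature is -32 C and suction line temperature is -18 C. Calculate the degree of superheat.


Superheat = T_suction - T_evap
Superheat = -18 - (-32)
Superheat = 14 K

14


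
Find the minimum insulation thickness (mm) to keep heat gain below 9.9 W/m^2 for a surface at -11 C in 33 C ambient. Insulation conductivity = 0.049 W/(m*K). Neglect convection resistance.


dT = 33 - (-11) = 44 K
thickness = k * dT / q_max * 1000
thickness = 0.049 * 44 / 9.9 * 1000
thickness = 217.8 mm

217.8


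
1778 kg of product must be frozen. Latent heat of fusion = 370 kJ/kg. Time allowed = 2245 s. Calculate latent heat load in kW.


Q_lat = m * h_fg / t
Q_lat = 1778 * 370 / 2245
Q_lat = 293.03 kW

293.03


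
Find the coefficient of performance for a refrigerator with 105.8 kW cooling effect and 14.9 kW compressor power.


COP = Q_evap / W
COP = 105.8 / 14.9
COP = 7.101

7.101


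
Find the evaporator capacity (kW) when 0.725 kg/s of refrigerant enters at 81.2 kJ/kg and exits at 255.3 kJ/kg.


dh = 255.3 - 81.2 = 174.1 kJ/kg
Q_evap = m_dot * dh = 0.725 * 174.1
Q_evap = 126.22 kW

126.22


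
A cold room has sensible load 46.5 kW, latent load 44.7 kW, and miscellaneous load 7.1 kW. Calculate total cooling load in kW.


Q_total = Q_s + Q_l + Q_misc
Q_total = 46.5 + 44.7 + 7.1
Q_total = 98.3 kW

98.3


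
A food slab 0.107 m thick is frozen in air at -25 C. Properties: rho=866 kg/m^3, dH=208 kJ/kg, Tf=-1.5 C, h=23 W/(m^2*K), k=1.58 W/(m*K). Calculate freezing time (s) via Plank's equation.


dT = -1.5 - (-25) = 23.5 K
term1 = a/(2h) = 0.107/(2*23) = 0.002326086957
term2 = a^2/(8k) = 0.107^2/(8*1.58) = 0.0009057753165
t = rho*dH*1000/dT * (term1 + term2)
t = 866*208*1000/23.5 * (0.002326086957 + 0.0009057753165)
t = 24772 s

24772


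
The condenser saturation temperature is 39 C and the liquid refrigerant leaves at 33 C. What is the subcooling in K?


Subcooling = T_cond - T_liquid
Subcooling = 39 - 33
Subcooling = 6 K

6


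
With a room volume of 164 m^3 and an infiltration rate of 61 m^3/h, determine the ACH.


ACH = flow / volume
ACH = 61 / 164
ACH = 0.372

0.372


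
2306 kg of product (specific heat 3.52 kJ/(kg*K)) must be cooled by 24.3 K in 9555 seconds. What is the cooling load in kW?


Q = m * cp * dT / t
Q = 2306 * 3.52 * 24.3 / 9555
Q = 20.643 kW

20.643


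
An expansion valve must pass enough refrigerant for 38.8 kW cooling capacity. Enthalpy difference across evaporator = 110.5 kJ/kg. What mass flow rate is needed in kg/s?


m_dot = Q / dh
m_dot = 38.8 / 110.5
m_dot = 0.3511 kg/s

0.3511


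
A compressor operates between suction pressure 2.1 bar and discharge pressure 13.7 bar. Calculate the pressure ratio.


PR = P_high / P_low
PR = 13.7 / 2.1
PR = 6.524

6.524


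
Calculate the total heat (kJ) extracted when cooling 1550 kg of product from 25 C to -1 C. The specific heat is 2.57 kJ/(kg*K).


dT = 25 - (-1) = 26 K
Q = m * cp * dT = 1550 * 2.57 * 26
Q = 103571 kJ

103571


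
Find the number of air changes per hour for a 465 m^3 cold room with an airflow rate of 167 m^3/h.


ACH = flow / volume
ACH = 167 / 465
ACH = 0.359

0.359


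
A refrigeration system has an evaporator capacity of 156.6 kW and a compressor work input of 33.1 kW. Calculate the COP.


COP = Q_evap / W
COP = 156.6 / 33.1
COP = 4.731

4.731


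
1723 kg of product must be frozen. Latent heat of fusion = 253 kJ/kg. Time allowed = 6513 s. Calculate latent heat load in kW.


Q_lat = m * h_fg / t
Q_lat = 1723 * 253 / 6513
Q_lat = 66.93 kW

66.93


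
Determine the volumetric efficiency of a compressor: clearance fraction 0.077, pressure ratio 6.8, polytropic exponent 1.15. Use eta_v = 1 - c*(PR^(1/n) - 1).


PR^(1/n) = 6.8^(1/1.15) = 5.29566853
eta_v = 1 - 0.077 * (5.29566853 - 1)
eta_v = 0.6692

0.6692


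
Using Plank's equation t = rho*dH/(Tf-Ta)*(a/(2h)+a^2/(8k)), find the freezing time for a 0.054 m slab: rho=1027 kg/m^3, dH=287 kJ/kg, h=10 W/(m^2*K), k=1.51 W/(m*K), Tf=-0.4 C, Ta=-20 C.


dT = -0.4 - (-20) = 19.6 K
term1 = a/(2h) = 0.054/(2*10) = 0.0027
term2 = a^2/(8k) = 0.054^2/(8*1.51) = 0.0002413907285
t = rho*dH*1000/dT * (term1 + term2)
t = 1027*287*1000/19.6 * (0.0027 + 0.0002413907285)
t = 44233 s

44233


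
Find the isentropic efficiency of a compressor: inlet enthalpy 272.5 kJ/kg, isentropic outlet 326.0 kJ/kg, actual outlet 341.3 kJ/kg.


dh_ideal = 326.0 - 272.5 = 53.5 kJ/kg
dh_actual = 341.3 - 272.5 = 68.8 kJ/kg
eta_s = dh_ideal / dh_actual = 53.5 / 68.8
eta_s = 0.7776

0.7776


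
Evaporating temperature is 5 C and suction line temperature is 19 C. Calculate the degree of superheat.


Superheat = T_suction - T_evap
Superheat = 19 - (5)
Superheat = 14 K

14


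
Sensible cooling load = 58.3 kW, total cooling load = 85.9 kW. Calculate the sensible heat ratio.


SHR = Q_sensible / Q_total
SHR = 58.3 / 85.9
SHR = 0.679

0.679


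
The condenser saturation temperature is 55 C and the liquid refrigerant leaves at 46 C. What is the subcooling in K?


Subcooling = T_cond - T_liquid
Subcooling = 55 - 46
Subcooling = 9 K

9


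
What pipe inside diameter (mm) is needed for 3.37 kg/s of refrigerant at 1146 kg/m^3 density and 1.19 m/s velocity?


A = m_dot / (rho * v) = 3.37 / (1146 * 1.19) = 0.002471145526 m^2
d = sqrt(4*A/pi) * 1000
d = 56.1 mm

56.1


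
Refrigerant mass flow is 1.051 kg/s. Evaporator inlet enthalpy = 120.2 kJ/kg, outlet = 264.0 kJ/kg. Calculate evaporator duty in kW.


dh = 264.0 - 120.2 = 143.8 kJ/kg
Q_evap = m_dot * dh = 1.051 * 143.8
Q_evap = 151.13 kW

151.13


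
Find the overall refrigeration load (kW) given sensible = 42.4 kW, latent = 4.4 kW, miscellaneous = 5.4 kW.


Q_total = Q_s + Q_l + Q_misc
Q_total = 42.4 + 4.4 + 5.4
Q_total = 52.2 kW

52.2


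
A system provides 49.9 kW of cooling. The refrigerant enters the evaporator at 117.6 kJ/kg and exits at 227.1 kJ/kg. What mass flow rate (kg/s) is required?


dh = 227.1 - 117.6 = 109.5 kJ/kg
m_dot = Q / dh = 49.9 / 109.5 = 0.4557 kg/s

0.4557


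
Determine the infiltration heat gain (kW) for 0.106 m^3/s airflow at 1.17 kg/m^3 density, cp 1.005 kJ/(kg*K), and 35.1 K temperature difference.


Q = V_dot * rho * cp * dT
Q = 0.106 * 1.17 * 1.005 * 35.1
Q = 4.375 kW

4.375
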